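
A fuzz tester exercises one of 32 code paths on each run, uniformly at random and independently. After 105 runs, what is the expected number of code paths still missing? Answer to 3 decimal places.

1.141

For each code path, P(unseen after 105) = (31/32)^105 = 0.0357.
By linearity of expectation, E[unseen] = 32·(31/32)^105 = 1.1412.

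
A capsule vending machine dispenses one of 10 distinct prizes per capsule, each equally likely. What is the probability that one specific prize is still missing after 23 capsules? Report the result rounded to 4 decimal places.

0.0886

Each capsule misses the fixed prize with probability (10-1)/10 = 9/10, independently.
P(still missing after 23) = (9/10)^23 = 0.08863.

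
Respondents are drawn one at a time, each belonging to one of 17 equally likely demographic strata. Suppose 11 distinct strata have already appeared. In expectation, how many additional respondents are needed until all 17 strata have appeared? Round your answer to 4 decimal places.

41.6500

With k distinct strata already seen, the next new one takes an expected 17/(17-k) respondents.
Sum over k = 11,...,16: E = 17/6 + 17/5 + 17/4 + 17/3 + 17/2 + 17/1 = 41.65000.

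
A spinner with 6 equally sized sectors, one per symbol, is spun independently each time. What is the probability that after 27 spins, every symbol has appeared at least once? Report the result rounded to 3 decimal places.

0.957

By inclusion–exclusion over which symbols are missing,
P(all seen) = Σ_{j=0}^{6} (-1)^j C(6,j)((6-j)/6)^27
= 1.0000 - 0.0437 + 0.0003 - 0.0000 + 0.0000 - 0.0000 + 0.0000
= 0.9566.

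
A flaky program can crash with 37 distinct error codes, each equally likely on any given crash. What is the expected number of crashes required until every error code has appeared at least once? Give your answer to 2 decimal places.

Split into phases: going from k distinct to k+1 distinct takes on average 37/(37-k) crashes.
E[T] = 37/37 + 37/36 + 37/35 + ... + 37/2 + 37/1 = 37·H_{37}.
H_{37} = 4.202, so E[T] = 155.459.

155.46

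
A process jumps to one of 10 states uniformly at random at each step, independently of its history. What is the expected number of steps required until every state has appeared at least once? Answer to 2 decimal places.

Split into phases: going from k distinct to k+1 distinct takes on average 10/(10-k) steps.
E[T] = 10/10 + 10/9 + 10/8 + ... + 10/2 + 10/1 = 10·H_{10}.
H_{10} = 2.929, so E[T] = 29.290.

29.29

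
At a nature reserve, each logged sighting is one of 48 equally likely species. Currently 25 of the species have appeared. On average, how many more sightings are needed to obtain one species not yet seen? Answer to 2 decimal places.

2.09

Each sighting yields a new species with probability (48-25)/48 = 23/48, so the wait is geometric with mean 48/23.
E = 48/23 = 2.087.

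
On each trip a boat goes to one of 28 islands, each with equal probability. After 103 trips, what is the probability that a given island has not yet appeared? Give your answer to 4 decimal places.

Each trip misses the fixed island with probability (28-1)/28 = 27/28, independently.
P(still missing after 103) = (27/28)^103 = 0.02362.

0.0236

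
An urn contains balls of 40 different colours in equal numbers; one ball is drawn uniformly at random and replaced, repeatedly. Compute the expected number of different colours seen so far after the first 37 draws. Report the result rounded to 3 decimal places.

24.324

For each colour, P(seen in 37 draws) = 1 - (39/40)^37 = 0.6081.
By linearity of expectation, E[distinct seen] = 40·(1 - (39/40)^37) = 24.3242.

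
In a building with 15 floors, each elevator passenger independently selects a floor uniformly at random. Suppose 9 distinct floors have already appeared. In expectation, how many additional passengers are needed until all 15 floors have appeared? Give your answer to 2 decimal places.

36.75

The wait to go from k to k+1 distinct floors is geometric with mean 15/(15-k).
Sum over k = 9,...,14: E = 15/6 + 15/5 + 15/4 + 15/3 + 15/2 + 15/1 = 36.750.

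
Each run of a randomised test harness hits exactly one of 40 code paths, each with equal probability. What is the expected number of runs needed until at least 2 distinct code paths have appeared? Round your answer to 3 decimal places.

2.026

Going from k to k+1 distinct takes a geometric number of runs with mean 40/(40-k).
Sum over k = 0,...,1: E = 40/40 + 40/39 = 2.0256.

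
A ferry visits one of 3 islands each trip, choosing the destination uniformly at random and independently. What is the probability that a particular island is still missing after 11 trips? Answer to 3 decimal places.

0.012

On each trip the fixed island fails to appear with probability 2/3.
P(still missing after 11) = (2/3)^11 = 0.0116.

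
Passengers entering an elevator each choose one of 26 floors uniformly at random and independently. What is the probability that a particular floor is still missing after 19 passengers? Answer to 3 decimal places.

0.475

Each passenger misses the fixed floor with probability (26-1)/26 = 25/26, independently.
P(still missing after 19) = (25/26)^19 = 0.4746.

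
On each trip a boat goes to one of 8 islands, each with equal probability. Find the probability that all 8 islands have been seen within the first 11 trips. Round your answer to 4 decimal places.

By inclusion–exclusion over which islands are missing,
P(all seen) = Σ_{j=0}^{8} (-1)^j C(8,j)((8-j)/8)^11
= 1.00000 - 1.84153 + 1.18258 - 0.31832 + 0.03418 - 0.00115 + 0.00001 - 0.00000 + 0.00000
= 0.05576.

0.0558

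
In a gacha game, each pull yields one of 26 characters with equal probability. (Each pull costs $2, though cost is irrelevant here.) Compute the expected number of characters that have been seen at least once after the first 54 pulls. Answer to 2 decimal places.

22.87

For each character, P(seen in 54 pulls) = 1 - (25/26)^54 = 0.880.
By linearity of expectation, E[distinct seen] = 26·(1 - (25/26)^54) = 22.873.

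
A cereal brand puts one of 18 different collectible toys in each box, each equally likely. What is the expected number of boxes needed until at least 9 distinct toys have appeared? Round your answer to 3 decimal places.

11.991

With k distinct toys already seen, the next new one arrives after an expected 18/(18-k) boxes.
Sum over k = 0,...,8: E = 18/18 + 18/17 + 18/16 + ... + 18/11 + 18/10 = 11.9905.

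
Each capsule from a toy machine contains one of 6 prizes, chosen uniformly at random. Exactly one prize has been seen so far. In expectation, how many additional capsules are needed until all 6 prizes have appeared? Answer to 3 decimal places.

The wait to go from k to k+1 distinct prizes is geometric with mean 6/(6-k).
Sum over k = 1,...,5: E = 6/5 + 6/4 + 6/3 + 6/2 + 6/1 = 13.7000.

13.700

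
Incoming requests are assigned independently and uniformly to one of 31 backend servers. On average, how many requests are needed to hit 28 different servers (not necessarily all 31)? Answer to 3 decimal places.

With k distinct servers already seen, the next new one arrives after an expected 31/(31-k) requests.
Sum over k = 0,...,27: E = 31/31 + 31/30 + 31/29 + ... + 31/5 + 31/4 = 68.0113.

68.011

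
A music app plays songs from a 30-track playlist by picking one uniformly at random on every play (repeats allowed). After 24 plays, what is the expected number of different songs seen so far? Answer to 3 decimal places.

For each song, P(seen in 24 plays) = 1 - (29/30)^24 = 0.5568.
By linearity of expectation, E[distinct seen] = 30·(1 - (29/30)^24) = 16.7027.

16.703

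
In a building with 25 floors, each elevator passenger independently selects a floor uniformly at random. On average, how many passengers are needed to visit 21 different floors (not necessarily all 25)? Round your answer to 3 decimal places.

Going from k to k+1 distinct takes a geometric number of passengers with mean 25/(25-k).
Sum over k = 0,...,20: E = 25/25 + 25/24 + 25/23 + ... + 25/6 + 25/5 = 43.3156.

43.316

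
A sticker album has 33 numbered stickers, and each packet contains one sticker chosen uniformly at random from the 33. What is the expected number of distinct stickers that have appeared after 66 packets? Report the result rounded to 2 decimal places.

28.67

For each sticker, P(seen in 66 packets) = 1 - (32/33)^66 = 0.869.
By linearity of expectation, E[distinct seen] = 33·(1 - (32/33)^66) = 28.670.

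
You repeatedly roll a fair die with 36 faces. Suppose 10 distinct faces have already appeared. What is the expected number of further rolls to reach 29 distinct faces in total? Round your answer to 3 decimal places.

45.416

With k distinct faces already seen, the next new one takes an expected 36/(36-k) rolls.
Sum over k = 10,...,28: E = 36/26 + 36/25 + 36/24 + ... + 36/9 + 36/8 = 45.4163.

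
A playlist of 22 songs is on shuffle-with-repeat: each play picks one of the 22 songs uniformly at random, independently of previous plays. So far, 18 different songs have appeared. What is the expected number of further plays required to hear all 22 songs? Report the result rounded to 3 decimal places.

45.833

From k distinct to k+1 distinct takes on average 22/(22-k) plays.
Sum over k = 18,...,21: E = 22/4 + 22/3 + 22/2 + 22/1 = 45.8333.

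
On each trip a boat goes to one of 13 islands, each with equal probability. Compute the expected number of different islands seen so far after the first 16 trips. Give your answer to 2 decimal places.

For each island, P(seen in 16 trips) = 1 - (12/13)^16 = 0.722.
By linearity of expectation, E[distinct seen] = 13·(1 - (12/13)^16) = 9.388.

9.39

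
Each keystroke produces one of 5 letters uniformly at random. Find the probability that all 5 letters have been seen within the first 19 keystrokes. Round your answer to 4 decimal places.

0.9286

By inclusion–exclusion over which letters are missing,
P(all seen) = Σ_{j=0}^{5} (-1)^j C(5,j)((5-j)/5)^19
= 1.00000 - 0.07206 + 0.00061 - 0.00000 + 0.00000 - 0.00000
= 0.92855.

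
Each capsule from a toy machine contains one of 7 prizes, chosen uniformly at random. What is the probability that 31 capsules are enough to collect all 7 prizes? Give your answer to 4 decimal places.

0.9418

By inclusion–exclusion over which prizes are missing,
P(all seen) = Σ_{j=0}^{7} (-1)^j C(7,j)((7-j)/7)^31
= 1.00000 - 0.05885 + 0.00062 - 0.00000 + 0.00000 - 0.00000 + 0.00000 - 0.00000
= 0.94177.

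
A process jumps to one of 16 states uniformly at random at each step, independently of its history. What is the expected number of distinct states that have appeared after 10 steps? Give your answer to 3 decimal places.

7.609

For each state, P(seen in 10 steps) = 1 - (15/16)^10 = 0.4755.
By linearity of expectation, E[distinct seen] = 16·(1 - (15/16)^10) = 7.6086.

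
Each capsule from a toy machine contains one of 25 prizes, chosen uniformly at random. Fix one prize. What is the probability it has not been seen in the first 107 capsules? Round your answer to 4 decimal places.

0.0127

Each capsule misses the fixed prize with probability (25-1)/25 = 24/25, independently.
P(still missing after 107) = (24/25)^107 = 0.01268.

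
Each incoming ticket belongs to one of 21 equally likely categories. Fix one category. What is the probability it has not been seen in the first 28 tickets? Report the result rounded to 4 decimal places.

0.2551

Each ticket misses the fixed category with probability (21-1)/21 = 20/21, independently.
P(still missing after 28) = (20/21)^28 = 0.25509.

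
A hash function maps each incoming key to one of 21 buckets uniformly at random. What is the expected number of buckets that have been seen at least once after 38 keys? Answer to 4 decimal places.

For each bucket, P(seen in 38 keys) = 1 - (20/21)^38 = 0.84339.
By linearity of expectation, E[distinct seen] = 21·(1 - (20/21)^38) = 17.71129.

17.7113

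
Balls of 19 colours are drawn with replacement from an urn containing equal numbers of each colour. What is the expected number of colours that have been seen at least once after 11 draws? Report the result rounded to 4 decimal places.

8.5176

For each colour, P(seen in 11 draws) = 1 - (18/19)^11 = 0.44829.
By linearity of expectation, E[distinct seen] = 19·(1 - (18/19)^11) = 8.51758.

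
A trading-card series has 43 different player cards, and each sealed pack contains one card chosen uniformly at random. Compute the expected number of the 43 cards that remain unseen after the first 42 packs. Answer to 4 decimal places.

For each card, P(unseen after 42) = (42/43)^42 = 0.37222.
By linearity of expectation, E[unseen] = 43·(42/43)^42 = 16.00529.

16.0053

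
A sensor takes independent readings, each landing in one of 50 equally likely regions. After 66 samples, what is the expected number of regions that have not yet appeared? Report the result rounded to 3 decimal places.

For each region, P(unseen after 66) = (49/50)^66 = 0.2636.
By linearity of expectation, E[unseen] = 50·(49/50)^66 = 13.1793.

13.179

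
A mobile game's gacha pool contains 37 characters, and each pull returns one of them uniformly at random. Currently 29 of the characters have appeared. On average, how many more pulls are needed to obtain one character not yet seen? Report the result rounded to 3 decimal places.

The number of pulls until the next new character is geometric with success probability 8/37, so its mean is 37/8.
E = 37/8 = 4.6250.

4.625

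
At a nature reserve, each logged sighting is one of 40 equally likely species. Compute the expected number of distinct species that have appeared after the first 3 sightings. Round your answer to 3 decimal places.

2.926

For each species, P(seen in 3 sightings) = 1 - (39/40)^3 = 0.0731.
By linearity of expectation, E[distinct seen] = 40·(1 - (39/40)^3) = 2.9256.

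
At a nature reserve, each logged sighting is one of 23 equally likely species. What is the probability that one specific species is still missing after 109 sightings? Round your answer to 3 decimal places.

0.008

On each sighting the fixed species fails to appear with probability 22/23.
P(still missing after 109) = (22/23)^109 = 0.0079.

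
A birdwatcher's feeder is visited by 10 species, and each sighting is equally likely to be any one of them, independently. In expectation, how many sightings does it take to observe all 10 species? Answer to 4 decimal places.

Split into phases: going from k distinct to k+1 distinct takes on average 10/(10-k) sightings.
E[T] = 10/10 + 10/9 + 10/8 + ... + 10/2 + 10/1 = 10·H_{10}.
H_{10} = 2.92897, so E[T] = 29.28968.

29.2897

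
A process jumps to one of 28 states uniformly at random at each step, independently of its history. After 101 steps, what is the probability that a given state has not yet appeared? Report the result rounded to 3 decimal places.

Each step misses the fixed state with probability (28-1)/28 = 27/28, independently.
P(still missing after 101) = (27/28)^101 = 0.0254.

0.025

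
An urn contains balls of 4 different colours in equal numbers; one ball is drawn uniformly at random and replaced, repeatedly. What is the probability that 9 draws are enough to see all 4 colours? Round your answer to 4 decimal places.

By inclusion–exclusion over which colours are missing,
P(all seen) = Σ_{j=0}^{4} (-1)^j C(4,j)((4-j)/4)^9
= 1.00000 - 0.30034 + 0.01172 - 0.00002 + 0.00000
= 0.71136.

0.7114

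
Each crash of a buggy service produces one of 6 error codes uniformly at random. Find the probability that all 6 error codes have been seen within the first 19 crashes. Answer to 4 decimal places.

0.8189

Let A_i be the event that error code i is missing after 19 crashes. By inclusion–exclusion on the A_i,
P(all seen) = Σ_{j=0}^{6} (-1)^j C(6,j)((6-j)/6)^19
= 1.00000 - 0.18781 + 0.00677 - 0.00004 + 0.00000 - 0.00000 + 0.00000
= 0.81892.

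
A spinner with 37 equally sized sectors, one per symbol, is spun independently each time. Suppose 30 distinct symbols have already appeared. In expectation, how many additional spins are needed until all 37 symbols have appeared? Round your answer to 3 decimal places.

The wait to go from k to k+1 distinct symbols is geometric with mean 37/(37-k).
Sum over k = 30,...,36: E = 37/7 + 37/6 + 37/5 + ... + 37/2 + 37/1 = 95.9357.

95.936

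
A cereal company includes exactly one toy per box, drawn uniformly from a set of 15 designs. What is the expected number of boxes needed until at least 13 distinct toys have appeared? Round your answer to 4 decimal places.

27.2734

Going from k to k+1 distinct takes a geometric number of boxes with mean 15/(15-k).
Sum over k = 0,...,12: E = 15/15 + 15/14 + 15/13 + ... + 15/4 + 15/3 = 27.27343.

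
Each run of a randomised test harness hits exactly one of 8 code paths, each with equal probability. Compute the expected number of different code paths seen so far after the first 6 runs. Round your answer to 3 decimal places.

For each code path, P(seen in 6 runs) = 1 - (7/8)^6 = 0.5512.
By linearity of expectation, E[distinct seen] = 8·(1 - (7/8)^6) = 4.4096.

4.410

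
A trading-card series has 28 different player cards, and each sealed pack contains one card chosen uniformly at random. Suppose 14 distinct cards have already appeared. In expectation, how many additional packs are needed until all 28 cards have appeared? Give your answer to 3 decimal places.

From k distinct to k+1 distinct takes on average 28/(28-k) packs.
Sum over k = 14,...,27: E = 28/14 + 28/13 + 28/12 + ... + 28/2 + 28/1 = 91.0437.

91.044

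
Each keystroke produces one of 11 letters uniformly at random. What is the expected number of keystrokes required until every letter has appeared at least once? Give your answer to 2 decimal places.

The wait to go from k to k+1 distinct letters is geometric with mean 11/(11-k).
E[T] = 11/11 + 11/10 + 11/9 + ... + 11/2 + 11/1 = 11·H_{11}.
H_{11} = 3.020, so E[T] = 33.219.

33.22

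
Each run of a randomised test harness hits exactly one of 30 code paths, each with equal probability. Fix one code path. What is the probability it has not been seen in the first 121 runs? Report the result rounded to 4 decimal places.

0.0165

Each run misses the fixed code path with probability (30-1)/30 = 29/30, independently.
P(still missing after 121) = (29/30)^121 = 0.01654.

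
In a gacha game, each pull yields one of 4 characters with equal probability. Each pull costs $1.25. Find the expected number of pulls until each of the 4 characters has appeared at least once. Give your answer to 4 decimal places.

8.3333

Split into phases: going from k distinct to k+1 distinct takes on average 4/(4-k) pulls.
E[T] = 4/4 + 4/3 + 4/2 + 4/1 = 4·H_{4}.
H_{4} = 2.08333, so E[T] = 8.33333.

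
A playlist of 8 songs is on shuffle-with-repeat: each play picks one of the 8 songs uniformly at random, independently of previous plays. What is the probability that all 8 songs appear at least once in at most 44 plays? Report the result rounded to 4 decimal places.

Let A_i be the event that song i is missing after 44 plays. By inclusion–exclusion on the A_i,
P(all seen) = Σ_{j=0}^{8} (-1)^j C(8,j)((8-j)/8)^44
= 1.00000 - 0.02246 + 0.00009 - 0.00000 + 0.00000 - 0.00000 + 0.00000 - 0.00000 + 0.00000
= 0.97763.

0.9776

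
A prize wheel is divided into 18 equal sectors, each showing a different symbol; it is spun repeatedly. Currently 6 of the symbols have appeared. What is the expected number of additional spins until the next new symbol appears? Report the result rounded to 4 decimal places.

1.5000

The number of spins until the next new symbol is geometric with success probability 12/18, so its mean is 18/12.
E = 18/12 = 1.50000.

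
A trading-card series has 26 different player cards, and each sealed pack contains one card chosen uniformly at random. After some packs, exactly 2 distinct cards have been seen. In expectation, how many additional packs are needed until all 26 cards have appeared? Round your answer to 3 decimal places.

98.175

The wait to go from k to k+1 distinct cards is geometric with mean 26/(26-k).
Sum over k = 2,...,25: E = 26/24 + 26/23 + 26/22 + ... + 26/2 + 26/1 = 98.1749.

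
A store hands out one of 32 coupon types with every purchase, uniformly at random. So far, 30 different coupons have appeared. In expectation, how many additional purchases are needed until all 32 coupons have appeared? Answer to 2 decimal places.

48.00

The wait to go from k to k+1 distinct coupons is geometric with mean 32/(32-k).
Sum over k = 30,...,31: E = 32/2 + 32/1 = 48.000.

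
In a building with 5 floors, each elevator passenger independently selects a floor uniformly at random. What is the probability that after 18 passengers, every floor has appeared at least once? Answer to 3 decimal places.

By inclusion–exclusion over which floors are missing,
P(all seen) = Σ_{j=0}^{5} (-1)^j C(5,j)((5-j)/5)^18
= 1.0000 - 0.0901 + 0.0010 - 0.0000 + 0.0000 - 0.0000
= 0.9109.

0.911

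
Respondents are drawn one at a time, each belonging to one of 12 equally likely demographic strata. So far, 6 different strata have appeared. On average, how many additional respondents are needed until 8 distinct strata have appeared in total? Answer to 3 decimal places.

4.400

The wait to go from k to k+1 distinct strata is geometric with mean 12/(12-k).
Sum over k = 6,...,7: E = 12/6 + 12/5 = 4.4000.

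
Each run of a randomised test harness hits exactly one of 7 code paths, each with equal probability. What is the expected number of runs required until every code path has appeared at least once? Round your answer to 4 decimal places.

18.1500

Split into phases: going from k distinct to k+1 distinct takes on average 7/(7-k) runs.
E[T] = 7/7 + 7/6 + 7/5 + ... + 7/2 + 7/1 = 7·H_{7}.
H_{7} = 2.59286, so E[T] = 18.15000.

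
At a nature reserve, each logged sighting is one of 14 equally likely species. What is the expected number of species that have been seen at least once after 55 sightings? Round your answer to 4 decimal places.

For each species, P(seen in 55 sightings) = 1 - (13/14)^55 = 0.98302.
By linearity of expectation, E[distinct seen] = 14·(1 - (13/14)^55) = 13.76233.

13.7623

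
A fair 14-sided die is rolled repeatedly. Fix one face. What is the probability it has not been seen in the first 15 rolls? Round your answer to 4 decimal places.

0.3290

Each roll misses the fixed face with probability (14-1)/14 = 13/14, independently.
P(still missing after 15) = (13/14)^15 = 0.32903.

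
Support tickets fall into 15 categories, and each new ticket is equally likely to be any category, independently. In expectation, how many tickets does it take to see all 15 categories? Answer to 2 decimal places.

49.77

Split into phases: going from k distinct to k+1 distinct takes on average 15/(15-k) tickets.
E[T] = 15/15 + 15/14 + 15/13 + ... + 15/2 + 15/1 = 15·H_{15}.
H_{15} = 3.318, so E[T] = 49.773.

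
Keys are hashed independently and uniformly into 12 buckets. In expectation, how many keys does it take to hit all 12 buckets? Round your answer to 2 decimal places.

37.24

The wait to go from k to k+1 distinct buckets is geometric with mean 12/(12-k).
E[T] = 12/12 + 12/11 + 12/10 + ... + 12/2 + 12/1 = 12·H_{12}.
H_{12} = 3.103, so E[T] = 37.239.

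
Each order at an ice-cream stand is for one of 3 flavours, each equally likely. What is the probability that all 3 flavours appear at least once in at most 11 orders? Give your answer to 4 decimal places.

0.9653

By inclusion–exclusion over which flavours are missing,
P(all seen) = Σ_{j=0}^{3} (-1)^j C(3,j)((3-j)/3)^11
= 1.00000 - 0.03468 + 0.00002 - 0.00000
= 0.96533.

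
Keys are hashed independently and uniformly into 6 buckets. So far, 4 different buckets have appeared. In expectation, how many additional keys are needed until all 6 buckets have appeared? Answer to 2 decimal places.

9.00

With k distinct buckets already seen, the next new one takes an expected 6/(6-k) keys.
Sum over k = 4,...,5: E = 6/2 + 6/1 = 9.000.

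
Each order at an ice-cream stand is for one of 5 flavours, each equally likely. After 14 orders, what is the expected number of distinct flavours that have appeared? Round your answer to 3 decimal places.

For each flavour, P(seen in 14 orders) = 1 - (4/5)^14 = 0.9560.
By linearity of expectation, E[distinct seen] = 5·(1 - (4/5)^14) = 4.7801.

4.780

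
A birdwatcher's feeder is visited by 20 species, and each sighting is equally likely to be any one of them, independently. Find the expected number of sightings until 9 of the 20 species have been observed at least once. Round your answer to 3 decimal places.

11.557

With k distinct species already seen, the next new one arrives after an expected 20/(20-k) sightings.
Sum over k = 0,...,8: E = 20/20 + 20/19 + 20/18 + ... + 20/13 + 20/12 = 11.5572.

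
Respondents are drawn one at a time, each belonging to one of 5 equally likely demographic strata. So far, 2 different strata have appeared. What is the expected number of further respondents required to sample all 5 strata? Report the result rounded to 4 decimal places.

9.1667

The wait to go from k to k+1 distinct strata is geometric with mean 5/(5-k).
Sum over k = 2,...,4: E = 5/3 + 5/2 + 5/1 = 9.16667.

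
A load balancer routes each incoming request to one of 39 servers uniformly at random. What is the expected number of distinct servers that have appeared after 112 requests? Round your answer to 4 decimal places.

For each server, P(seen in 112 requests) = 1 - (38/39)^112 = 0.94548.
By linearity of expectation, E[distinct seen] = 39·(1 - (38/39)^112) = 36.87386.

36.8739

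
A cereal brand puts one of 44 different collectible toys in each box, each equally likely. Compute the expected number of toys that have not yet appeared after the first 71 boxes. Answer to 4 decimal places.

For each toy, P(unseen after 71) = (43/44)^71 = 0.19549.
By linearity of expectation, E[unseen] = 44·(43/44)^71 = 8.60148.

8.6015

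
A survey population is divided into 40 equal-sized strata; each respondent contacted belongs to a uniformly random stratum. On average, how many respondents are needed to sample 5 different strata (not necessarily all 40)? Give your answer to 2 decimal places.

5.27

With k distinct strata already seen, the next new one arrives after an expected 40/(40-k) respondents.
Sum over k = 0,...,4: E = 40/40 + 40/39 + 40/38 + 40/37 + 40/36 = 5.270.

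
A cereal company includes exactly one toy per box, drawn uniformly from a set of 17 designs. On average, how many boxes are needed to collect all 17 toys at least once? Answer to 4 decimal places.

The wait to go from k to k+1 distinct toys is geometric with mean 17/(17-k).
E[T] = 17/17 + 17/16 + 17/15 + ... + 17/2 + 17/1 = 17·H_{17}.
H_{17} = 3.43955, so E[T] = 58.47239.

58.4724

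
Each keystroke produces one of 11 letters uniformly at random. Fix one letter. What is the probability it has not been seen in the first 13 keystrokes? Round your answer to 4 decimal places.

0.2897

On each keystroke the fixed letter fails to appear with probability 10/11.
P(still missing after 13) = (10/11)^13 = 0.28966.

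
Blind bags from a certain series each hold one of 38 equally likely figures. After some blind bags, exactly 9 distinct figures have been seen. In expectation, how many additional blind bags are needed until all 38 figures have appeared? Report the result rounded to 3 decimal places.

From k distinct to k+1 distinct takes on average 38/(38-k) blind bags.
Sum over k = 9,...,37: E = 38/29 + 38/28 + 38/27 + ... + 38/2 + 38/1 = 150.5428.

150.543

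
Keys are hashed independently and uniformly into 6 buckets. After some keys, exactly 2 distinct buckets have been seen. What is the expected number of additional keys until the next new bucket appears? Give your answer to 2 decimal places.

The number of keys until the next new bucket is geometric with success probability 4/6, so its mean is 6/4.
E = 6/4 = 1.500.

1.50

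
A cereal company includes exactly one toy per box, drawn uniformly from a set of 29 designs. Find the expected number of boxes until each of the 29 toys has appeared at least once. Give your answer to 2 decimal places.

After k distinct toys have appeared, the next box gives a new one with probability (29-k)/29, so the expected wait for the (k+1)-th is 29/(29-k).
E[T] = 29/29 + 29/28 + 29/27 + ... + 29/2 + 29/1 = 29·H_{29}.
H_{29} = 3.962, so E[T] = 114.888.

114.89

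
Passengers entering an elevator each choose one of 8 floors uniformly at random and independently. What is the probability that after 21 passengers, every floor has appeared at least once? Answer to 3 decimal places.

0.579

Let A_i be the event that floor i is missing after 21 passengers. By inclusion–exclusion on the A_i,
P(all seen) = Σ_{j=0}^{8} (-1)^j C(8,j)((8-j)/8)^21
= 1.0000 - 0.4845 + 0.0666 - 0.0029 + 0.0000 - 0.0000 + 0.0000 - 0.0000 + 0.0000
= 0.5793.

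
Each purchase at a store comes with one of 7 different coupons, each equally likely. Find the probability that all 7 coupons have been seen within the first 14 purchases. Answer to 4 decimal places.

Let A_i be the event that coupon i is missing after 14 purchases. By inclusion–exclusion on the A_i,
P(all seen) = Σ_{j=0}^{7} (-1)^j C(7,j)((7-j)/7)^14
= 1.00000 - 0.80880 + 0.18898 - 0.01385 + 0.00025 - 0.00000 + 0.00000 - 0.00000
= 0.36657.

0.3666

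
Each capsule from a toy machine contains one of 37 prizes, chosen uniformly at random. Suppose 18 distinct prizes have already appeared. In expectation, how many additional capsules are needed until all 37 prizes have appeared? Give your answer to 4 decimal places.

With k distinct prizes already seen, the next new one takes an expected 37/(37-k) capsules.
Sum over k = 18,...,36: E = 37/19 + 37/18 + 37/17 + ... + 37/2 + 37/1 = 131.26637.

131.2664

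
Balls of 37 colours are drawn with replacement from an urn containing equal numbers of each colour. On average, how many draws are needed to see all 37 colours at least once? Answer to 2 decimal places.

155.46

After k distinct colours have appeared, the next draw gives a new one with probability (37-k)/37, so the expected wait for the (k+1)-th is 37/(37-k).
E[T] = 37/37 + 37/36 + 37/35 + ... + 37/2 + 37/1 = 37·H_{37}.
H_{37} = 4.202, so E[T] = 155.459.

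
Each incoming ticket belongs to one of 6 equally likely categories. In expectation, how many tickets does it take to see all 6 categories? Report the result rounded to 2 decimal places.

Split into phases: going from k distinct to k+1 distinct takes on average 6/(6-k) tickets.
E[T] = 6/6 + 6/5 + 6/4 + 6/3 + 6/2 + 6/1 = 6·H_{6}.
H_{6} = 2.450, so E[T] = 14.700.

14.70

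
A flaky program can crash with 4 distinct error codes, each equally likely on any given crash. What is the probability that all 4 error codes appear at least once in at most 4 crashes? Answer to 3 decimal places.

Let A_i be the event that error code i is missing after 4 crashes. By inclusion–exclusion on the A_i,
P(all seen) = Σ_{j=0}^{4} (-1)^j C(4,j)((4-j)/4)^4
= 1.0000 - 1.2656 + 0.3750 - 0.0156 + 0.0000
= 0.0938.

0.094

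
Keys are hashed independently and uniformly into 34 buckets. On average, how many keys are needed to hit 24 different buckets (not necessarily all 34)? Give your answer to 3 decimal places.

Going from k to k+1 distinct takes a geometric number of keys with mean 34/(34-k).
Sum over k = 0,...,23: E = 34/34 + 34/33 + 34/32 + ... + 34/12 + 34/11 = 40.4342.

40.434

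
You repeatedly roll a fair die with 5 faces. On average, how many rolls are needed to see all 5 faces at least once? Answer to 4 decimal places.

After k distinct faces have appeared, the next roll gives a new one with probability (5-k)/5, so the expected wait for the (k+1)-th is 5/(5-k).
E[T] = 5/5 + 5/4 + 5/3 + 5/2 + 5/1 = 5·H_{5}.
H_{5} = 2.28333, so E[T] = 11.41667.

11.4167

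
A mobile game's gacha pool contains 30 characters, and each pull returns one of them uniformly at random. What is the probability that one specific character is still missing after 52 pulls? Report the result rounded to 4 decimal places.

On each pull the fixed character fails to appear with probability 29/30.
P(still missing after 52) = (29/30)^52 = 0.17155.

0.1715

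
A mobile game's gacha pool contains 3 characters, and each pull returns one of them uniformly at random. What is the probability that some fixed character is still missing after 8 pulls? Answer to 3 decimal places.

Each pull misses the fixed character with probability (3-1)/3 = 2/3, independently.
P(still missing after 8) = (2/3)^8 = 0.0390.

0.039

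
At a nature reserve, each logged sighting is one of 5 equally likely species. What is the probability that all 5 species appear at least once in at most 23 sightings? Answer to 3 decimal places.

By inclusion–exclusion over which species are missing,
P(all seen) = Σ_{j=0}^{5} (-1)^j C(5,j)((5-j)/5)^23
= 1.0000 - 0.0295 + 0.0001 - 0.0000 + 0.0000 - 0.0000
= 0.9706.

0.971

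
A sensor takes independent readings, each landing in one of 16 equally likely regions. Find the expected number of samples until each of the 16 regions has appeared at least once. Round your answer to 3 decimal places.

Split into phases: going from k distinct to k+1 distinct takes on average 16/(16-k) samples.
E[T] = 16/16 + 16/15 + 16/14 + ... + 16/2 + 16/1 = 16·H_{16}.
H_{16} = 3.3807, so E[T] = 54.0917.

54.092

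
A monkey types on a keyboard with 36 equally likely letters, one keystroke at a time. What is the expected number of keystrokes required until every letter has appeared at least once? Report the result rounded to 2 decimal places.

150.28

After k distinct letters have appeared, the next keystroke gives a new one with probability (36-k)/36, so the expected wait for the (k+1)-th is 36/(36-k).
E[T] = 36/36 + 36/35 + 36/34 + ... + 36/2 + 36/1 = 36·H_{36}.
H_{36} = 4.175, so E[T] = 150.284.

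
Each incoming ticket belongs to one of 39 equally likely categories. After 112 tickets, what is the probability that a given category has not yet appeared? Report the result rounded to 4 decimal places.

Each ticket misses the fixed category with probability (39-1)/39 = 38/39, independently.
P(still missing after 112) = (38/39)^112 = 0.05452.

0.0545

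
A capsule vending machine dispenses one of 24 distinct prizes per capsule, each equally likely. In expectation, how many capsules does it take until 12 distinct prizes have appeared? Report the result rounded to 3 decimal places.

With k distinct prizes already seen, the next new one arrives after an expected 24/(24-k) capsules.
Sum over k = 0,...,11: E = 24/24 + 24/23 + 24/22 + ... + 24/14 + 24/13 = 16.1459.

16.146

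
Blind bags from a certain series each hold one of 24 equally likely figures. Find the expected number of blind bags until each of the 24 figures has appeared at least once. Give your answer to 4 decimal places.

After k distinct figures have appeared, the next blind bag gives a new one with probability (24-k)/24, so the expected wait for the (k+1)-th is 24/(24-k).
E[T] = 24/24 + 24/23 + 24/22 + ... + 24/2 + 24/1 = 24·H_{24}.
H_{24} = 3.77596, so E[T] = 90.62300.

90.6230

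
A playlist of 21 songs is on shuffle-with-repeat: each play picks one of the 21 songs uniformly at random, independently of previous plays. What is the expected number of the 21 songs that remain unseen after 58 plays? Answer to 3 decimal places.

For each song, P(unseen after 58) = (20/21)^58 = 0.0590.
By linearity of expectation, E[unseen] = 21·(20/21)^58 = 1.2395.

1.239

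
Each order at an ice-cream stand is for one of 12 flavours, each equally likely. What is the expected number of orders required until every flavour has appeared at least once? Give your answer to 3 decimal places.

After k distinct flavours have appeared, the next order gives a new one with probability (12-k)/12, so the expected wait for the (k+1)-th is 12/(12-k).
E[T] = 12/12 + 12/11 + 12/10 + ... + 12/2 + 12/1 = 12·H_{12}.
H_{12} = 3.1032, so E[T] = 37.2385.

37.239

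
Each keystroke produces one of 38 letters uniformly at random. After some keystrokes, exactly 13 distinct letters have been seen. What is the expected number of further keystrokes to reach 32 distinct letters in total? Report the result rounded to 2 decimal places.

With k distinct letters already seen, the next new one takes an expected 38/(38-k) keystrokes.
Sum over k = 13,...,31: E = 38/25 + 38/24 + 38/23 + ... + 38/8 + 38/7 = 51.906.

51.91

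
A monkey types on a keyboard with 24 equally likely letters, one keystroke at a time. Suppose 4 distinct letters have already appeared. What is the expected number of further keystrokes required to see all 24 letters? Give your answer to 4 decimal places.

86.3458

From k distinct to k+1 distinct takes on average 24/(24-k) keystrokes.
Sum over k = 4,...,23: E = 24/20 + 24/19 + 24/18 + ... + 24/2 + 24/1 = 86.34575.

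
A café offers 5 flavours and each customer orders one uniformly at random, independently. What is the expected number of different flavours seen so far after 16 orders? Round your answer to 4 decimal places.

4.8593

For each flavour, P(seen in 16 orders) = 1 - (4/5)^16 = 0.97185.
By linearity of expectation, E[distinct seen] = 5·(1 - (4/5)^16) = 4.85926.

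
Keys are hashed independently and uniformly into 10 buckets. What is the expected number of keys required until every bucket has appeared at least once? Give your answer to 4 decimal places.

Split into phases: going from k distinct to k+1 distinct takes on average 10/(10-k) keys.
E[T] = 10/10 + 10/9 + 10/8 + ... + 10/2 + 10/1 = 10·H_{10}.
H_{10} = 2.92897, so E[T] = 29.28968.

29.2897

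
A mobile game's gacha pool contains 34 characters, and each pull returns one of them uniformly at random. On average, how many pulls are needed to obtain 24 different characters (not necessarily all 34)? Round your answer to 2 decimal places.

40.43

Going from k to k+1 distinct takes a geometric number of pulls with mean 34/(34-k).
Sum over k = 0,...,23: E = 34/34 + 34/33 + 34/32 + ... + 34/12 + 34/11 = 40.434.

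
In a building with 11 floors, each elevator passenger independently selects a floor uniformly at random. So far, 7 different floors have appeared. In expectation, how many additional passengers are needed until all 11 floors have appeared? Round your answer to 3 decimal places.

The wait to go from k to k+1 distinct floors is geometric with mean 11/(11-k).
Sum over k = 7,...,10: E = 11/4 + 11/3 + 11/2 + 11/1 = 22.9167.

22.917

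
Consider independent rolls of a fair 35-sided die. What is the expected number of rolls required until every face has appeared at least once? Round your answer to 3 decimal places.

Split into phases: going from k distinct to k+1 distinct takes on average 35/(35-k) rolls.
E[T] = 35/35 + 35/34 + 35/33 + ... + 35/2 + 35/1 = 35·H_{35}.
H_{35} = 4.1468, so E[T] = 145.1373.

145.137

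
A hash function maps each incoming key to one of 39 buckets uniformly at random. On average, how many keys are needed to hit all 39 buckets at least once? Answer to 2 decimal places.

165.89

Split into phases: going from k distinct to k+1 distinct takes on average 39/(39-k) keys.
E[T] = 39/39 + 39/38 + 39/37 + ... + 39/2 + 39/1 = 39·H_{39}.
H_{39} = 4.254, so E[T] = 165.888.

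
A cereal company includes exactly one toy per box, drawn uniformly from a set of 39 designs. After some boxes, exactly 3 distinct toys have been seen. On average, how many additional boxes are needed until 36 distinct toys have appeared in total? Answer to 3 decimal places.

91.308

From k distinct to k+1 distinct takes on average 39/(39-k) boxes.
Sum over k = 3,...,35: E = 39/36 + 39/35 + 39/34 + ... + 39/5 + 39/4 = 91.3078.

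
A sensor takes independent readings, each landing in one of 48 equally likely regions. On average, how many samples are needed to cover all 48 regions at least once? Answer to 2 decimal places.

214.02

After k distinct regions have appeared, the next sample gives a new one with probability (48-k)/48, so the expected wait for the (k+1)-th is 48/(48-k).
E[T] = 48/48 + 48/47 + 48/46 + ... + 48/2 + 48/1 = 48·H_{48}.
H_{48} = 4.459, so E[T] = 214.022.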